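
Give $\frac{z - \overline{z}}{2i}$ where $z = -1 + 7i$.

z - conjugate(z) = 2bi
(z - conjugate(z))/(2i) = 2bi/(2i) = b = 7


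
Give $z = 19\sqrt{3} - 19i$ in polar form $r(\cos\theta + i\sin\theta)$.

r = |z| = sqrt(a^2 + b^2) = sqrt((19*sqrt(3))^2 + (-19)^2) = sqrt(1083 + 361) = sqrt(1444) = 38
θ = arctan(b/a) = arctan(-19/32.909) (quadrant-adjusted) = 330°
z = 38(cos 330° + i sin 330°)


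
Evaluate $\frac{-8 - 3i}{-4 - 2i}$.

Multiply numerator and denominator by conjugate (-4 + 2i):
= (-8 - 3i)(-4 + 2i) / ((-4)^2 + (-2)^2)
= (38 - 4i) / 20
Divide through by 2: (19 - 2i) / 10
= 19/10 - (1/5)i


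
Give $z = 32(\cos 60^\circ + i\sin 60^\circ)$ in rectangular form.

a = r cos θ = 32 * 1/2 = 16
b = r sin θ = 32 * sqrt(3)/2 = 16*sqrt(3)
z = 16 + 16*sqrt(3)i


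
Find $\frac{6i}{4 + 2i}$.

Multiply numerator and denominator by conjugate (4 - 2i):
= (6i)(4 - 2i) / (4^2 + 2^2)
= (12 + 24i) / 20
Divide through by 4: (3 + 6i) / 5
= 3/5 + (6/5)i


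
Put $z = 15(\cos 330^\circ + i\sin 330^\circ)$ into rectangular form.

a = r cos θ = 15 * sqrt(3)/2 = 15*sqrt(3)/2
b = r sin θ = 15 * -1/2 = -15/2
z = 15*sqrt(3)/2 - (15/2)i


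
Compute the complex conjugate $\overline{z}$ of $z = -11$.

If z = a + bi, then conjugate(z) = a - bi
conjugate(-11) = -11


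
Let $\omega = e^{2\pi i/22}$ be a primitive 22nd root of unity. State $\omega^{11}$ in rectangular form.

ω^11 = e^(2πi·11/22) = e^(i·1π)
= cos(1π) + i sin(1π)
= -1


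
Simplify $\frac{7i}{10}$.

Divisor is real, so divide each part by 10:
= 0 + (7/10)i


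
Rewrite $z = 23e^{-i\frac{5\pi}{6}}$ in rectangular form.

a = r cos θ = 23 * -sqrt(3)/2 = -23*sqrt(3)/2
b = r sin θ = 23 * -1/2 = -23/2
z = -23*sqrt(3)/2 - (23/2)i


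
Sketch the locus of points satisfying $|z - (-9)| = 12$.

|z - z0| = r describes a circle centered at z0 with radius r
Here z0 = -9 and r = 12
Locus: Circle centered at (-9, 0) with radius 12


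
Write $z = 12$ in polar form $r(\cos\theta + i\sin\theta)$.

r = |z| = sqrt(a^2 + b^2) = sqrt((12)^2 + (0)^2) = sqrt(144 + 0) = sqrt(144) = 12
b = 0 and a > 0, so z lies on the positive real axis: θ = 0°
z = 12(cos 0° + i sin 0°)


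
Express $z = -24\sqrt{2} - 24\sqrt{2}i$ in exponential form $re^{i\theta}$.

r = |z| = sqrt((-24*sqrt(2))^2 + (-24*sqrt(2))^2) = sqrt(1152 + 1152) = sqrt(2304) = 48
θ = arctan(b/a) = arctan(-33.9411/-33.9411) (quadrant-adjusted) = 225° = 5π/4
z = 48e^(i*5π/4)


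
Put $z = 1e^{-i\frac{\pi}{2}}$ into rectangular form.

a = r cos θ = 1 * 0 = 0
b = r sin θ = 1 * -1 = -1
z = -i


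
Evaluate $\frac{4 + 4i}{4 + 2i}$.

Multiply numerator and denominator by conjugate (4 - 2i):
= (4 + 4i)(4 - 2i) / (4^2 + 2^2)
= (24 + 8i) / 20
Divide through by 4: (6 + 2i) / 5
= 6/5 + (2/5)i


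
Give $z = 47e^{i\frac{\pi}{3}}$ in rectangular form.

a = r cos θ = 47 * 1/2 = 47/2
b = r sin θ = 47 * sqrt(3)/2 = 47*sqrt(3)/2
z = 47/2 + (47*sqrt(3)/2)i


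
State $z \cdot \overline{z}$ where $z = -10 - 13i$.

z * conjugate(z) = |z|^2 = a^2 + b^2
= (-10)^2 + (-13)^2 = 269


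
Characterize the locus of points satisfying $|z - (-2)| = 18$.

|z - z0| = r describes a circle centered at z0 with radius r
Here z0 = -2 and r = 18
Locus: Circle centered at (-2, 0) with radius 18


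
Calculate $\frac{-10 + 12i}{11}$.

Divisor is real, so divide each part by 11:
= -10/11 + (12/11)i


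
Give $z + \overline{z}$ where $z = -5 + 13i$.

z + conjugate(z) = (a + bi) + (a - bi) = 2a
= 2 * (-5) = -10


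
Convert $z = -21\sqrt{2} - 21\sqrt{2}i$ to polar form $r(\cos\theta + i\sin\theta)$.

r = |z| = sqrt(a^2 + b^2) = sqrt((-21*sqrt(2))^2 + (-21*sqrt(2))^2) = sqrt(882 + 882) = sqrt(1764) = 42
θ = arctan(b/a) = arctan(-29.6985/-29.6985) (quadrant-adjusted) = 225°
z = 42(cos 225° + i sin 225°)


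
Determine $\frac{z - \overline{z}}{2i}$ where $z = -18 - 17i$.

z - conjugate(z) = 2bi
(z - conjugate(z))/(2i) = 2bi/(2i) = b = -17


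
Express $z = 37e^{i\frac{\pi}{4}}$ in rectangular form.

a = r cos θ = 37 * sqrt(2)/2 = 37*sqrt(2)/2
b = r sin θ = 37 * sqrt(2)/2 = 37*sqrt(2)/2
z = 37*sqrt(2)/2 + (37*sqrt(2)/2)i


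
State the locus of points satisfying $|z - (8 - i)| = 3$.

|z - z0| = r describes a circle centered at z0 with radius r
Here z0 = 8 - i and r = 3
Locus: Circle centered at (8, -1) with radius 3


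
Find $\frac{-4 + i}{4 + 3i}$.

Multiply numerator and denominator by conjugate (4 - 3i):
= (-4 + i)(4 - 3i) / (4^2 + 3^2)
= (-13 + 16i) / 25
= -13/25 + (16/25)i


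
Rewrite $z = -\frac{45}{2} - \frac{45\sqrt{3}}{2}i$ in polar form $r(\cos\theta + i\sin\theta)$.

r = |z| = sqrt(a^2 + b^2) = sqrt((-45/2)^2 + (-45*sqrt(3)/2)^2) = sqrt(2025/4 + 6075/4) = sqrt(2025) = 45
θ = arctan(b/a) = arctan(-38.9711/-22.5) (quadrant-adjusted) = 240°
z = 45(cos 240° + i sin 240°)


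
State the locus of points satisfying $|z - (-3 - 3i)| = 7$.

|z - z0| = r describes a circle centered at z0 with radius r
Here z0 = -3 - 3i and r = 7
Locus: Circle centered at (-3, -3) with radius 7


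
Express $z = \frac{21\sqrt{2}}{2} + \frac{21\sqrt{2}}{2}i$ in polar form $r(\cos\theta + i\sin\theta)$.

r = |z| = sqrt(a^2 + b^2) = sqrt((21*sqrt(2)/2)^2 + (21*sqrt(2)/2)^2) = sqrt(441/2 + 441/2) = sqrt(441) = 21
θ = arctan(b/a) = arctan(14.8492/14.8492) (quadrant-adjusted) = 45°
z = 21(cos 45° + i sin 45°)


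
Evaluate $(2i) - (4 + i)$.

(0 - 4) + (2 - 1)i = -4 + i


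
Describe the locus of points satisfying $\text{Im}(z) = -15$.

Im(z) = y where z = x + yi; the equation y = -15 is satisfied by all points with that y-coordinate
Locus: Horizontal line y = -15


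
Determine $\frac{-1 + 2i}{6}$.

Divisor is real, so divide each part by 6:
= -1/6 + (1/3)i


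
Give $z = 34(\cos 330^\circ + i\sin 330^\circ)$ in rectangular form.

a = r cos θ = 34 * sqrt(3)/2 = 17*sqrt(3)
b = r sin θ = 34 * -1/2 = -17
z = 17*sqrt(3) - 17i


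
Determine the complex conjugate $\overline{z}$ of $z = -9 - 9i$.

If z = a + bi, then conjugate(z) = a - bi
conjugate(-9 - 9i) = -9 + 9i


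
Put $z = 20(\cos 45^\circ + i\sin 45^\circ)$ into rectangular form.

a = r cos θ = 20 * sqrt(2)/2 = 10*sqrt(2)
b = r sin θ = 20 * sqrt(2)/2 = 10*sqrt(2)
z = 10*sqrt(2) + 10*sqrt(2)i


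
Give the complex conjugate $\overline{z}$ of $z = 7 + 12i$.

If z = a + bi, then conjugate(z) = a - bi
conjugate(7 + 12i) = 7 - 12i


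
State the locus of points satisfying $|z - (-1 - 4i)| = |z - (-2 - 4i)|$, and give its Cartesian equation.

|z - z1| = |z - z2| means z is equidistant from z1 and z2,
i.e. the perpendicular bisector of the segment from (-1, -4) to (-2, -4) (midpoint (-3/2, -4)).
With z = x + yi, square both sides:
(x - (-1))^2 + (y - (-4))^2 = (x - (-2))^2 + (y - (-4))^2
The x^2 and y^2 terms cancel: -2x + 0y = 20 - 17 = 3
Simplify: x = -3/2
Locus: Perpendicular bisector of the segment from (-1, -4) to (-2, -4): the line x = -3/2


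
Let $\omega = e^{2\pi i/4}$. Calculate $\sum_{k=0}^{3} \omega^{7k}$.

Let ζ = ω^7 = e^(2πi·7/4). Since 4 ∤ 7, ζ ≠ 1.
Sum = Σ_{k=0}^{3} ζ^k = (ζ^4 - 1)/(ζ - 1) = (ω^{7·4} - 1)/(ζ - 1) = (1 - 1)/(ζ - 1) = 0


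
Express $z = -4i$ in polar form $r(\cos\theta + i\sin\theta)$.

r = |z| = sqrt(a^2 + b^2) = sqrt((0)^2 + (-4)^2) = sqrt(0 + 16) = sqrt(16) = 4
a = 0 and b < 0, so z lies on the negative imaginary axis: θ = 270°
z = 4(cos 270° + i sin 270°)


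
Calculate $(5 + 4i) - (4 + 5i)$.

(5 - 4) + (4 - 5)i = 1 - i


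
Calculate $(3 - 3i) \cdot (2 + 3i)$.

(a1*a2 - b1*b2) + (a1*b2 + b1*a2)i
= (6 - (-9)) + (9 + (-6))i
= 15 + 3i


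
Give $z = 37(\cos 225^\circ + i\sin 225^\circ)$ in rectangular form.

a = r cos θ = 37 * -sqrt(2)/2 = -37*sqrt(2)/2
b = r sin θ = 37 * -sqrt(2)/2 = -37*sqrt(2)/2
z = -37*sqrt(2)/2 - (37*sqrt(2)/2)i


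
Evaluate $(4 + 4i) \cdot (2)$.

(a1*a2 - b1*b2) + (a1*b2 + b1*a2)i
= (8 - 0) + (0 + 8)i
= 8 + 8i


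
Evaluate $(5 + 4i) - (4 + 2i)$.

(5 - 4) + (4 - 2)i = 1 + 2i


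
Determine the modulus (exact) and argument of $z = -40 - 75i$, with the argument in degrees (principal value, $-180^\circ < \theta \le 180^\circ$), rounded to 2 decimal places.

|z| = sqrt((-40)^2 + (-75)^2) = 85
arg(z) = arctan(b/a) = arctan(-75/-40) (quadrant-adjusted) = -118.07°


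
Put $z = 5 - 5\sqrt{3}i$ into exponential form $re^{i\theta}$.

r = |z| = sqrt((5)^2 + (-5*sqrt(3))^2) = sqrt(25 + 75) = sqrt(100) = 10
θ = arctan(b/a) = arctan(-8.6603/5) (quadrant-adjusted) = -60° = -π/3
z = 10e^(-i*π/3)


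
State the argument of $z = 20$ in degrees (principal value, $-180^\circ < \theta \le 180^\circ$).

b = 0 and a > 0, so z lies on the positive real axis: θ = 0°


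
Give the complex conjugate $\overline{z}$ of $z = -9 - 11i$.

If z = a + bi, then conjugate(z) = a - bi
conjugate(-9 - 11i) = -9 + 11i


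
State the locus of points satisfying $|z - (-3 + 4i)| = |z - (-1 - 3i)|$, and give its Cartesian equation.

|z - z1| = |z - z2| means z is equidistant from z1 and z2,
i.e. the perpendicular bisector of the segment from (-3, 4) to (-1, -3) (midpoint (-2, 1/2)).
With z = x + yi, square both sides:
(x - (-3))^2 + (y - 4)^2 = (x - (-1))^2 + (y - (-3))^2
The x^2 and y^2 terms cancel: 4x + (-14)y = 10 - 25 = -15
Simplify: 4x - 14y = -15
Locus: Perpendicular bisector of the segment from (-3, 4) to (-1, -3): the line 4x - 14y = -15


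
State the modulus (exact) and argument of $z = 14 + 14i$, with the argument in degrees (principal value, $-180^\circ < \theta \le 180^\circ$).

|z| = sqrt(14^2 + 14^2) = sqrt(392)
arg(z) = arctan(b/a) = arctan(14/14) (quadrant-adjusted) = 45°


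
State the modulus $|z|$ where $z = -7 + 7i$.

|z| = sqrt(a^2 + b^2) = sqrt((-7)^2 + 7^2) = sqrt(98) = sqrt(98)


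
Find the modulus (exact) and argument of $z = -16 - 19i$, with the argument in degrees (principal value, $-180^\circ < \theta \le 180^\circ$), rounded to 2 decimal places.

|z| = sqrt((-16)^2 + (-19)^2) = sqrt(617)
arg(z) = arctan(b/a) = arctan(-19/-16) (quadrant-adjusted) = -130.10°


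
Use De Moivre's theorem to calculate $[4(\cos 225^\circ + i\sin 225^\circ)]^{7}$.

By De Moivre: z^n = r^n(cos(nθ) + i sin(nθ))
= 4^7(cos(7*225°) + i sin(7*225°))
= 16384(cos 135° + i sin 135°)
= -8192*sqrt(2) + 8192*sqrt(2)i


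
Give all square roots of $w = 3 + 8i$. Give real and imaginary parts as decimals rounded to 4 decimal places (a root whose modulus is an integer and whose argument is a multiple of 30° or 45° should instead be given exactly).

|w| = sqrt(73) ≈ 8.544004, arg(w) ≈ 69.443955°
Root modulus = sqrt(73)^(1/2) ≈ 2.923013
Root arguments: θ_k = (arg(w) + 360°k)/2 for k = 0, 1, ..., 1
Compute each root as (root modulus)(cos θ_k + i sin θ_k) using full-precision intermediates, then round to 4 decimal places.
Roots: 2.4025 + 1.6649i, -2.4025 - 1.6649i


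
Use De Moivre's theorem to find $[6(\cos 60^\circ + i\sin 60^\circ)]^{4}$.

By De Moivre: z^n = r^n(cos(nθ) + i sin(nθ))
= 6^4(cos(4*60°) + i sin(4*60°))
= 1296(cos 240° + i sin 240°)
= -648 - 648*sqrt(3)i


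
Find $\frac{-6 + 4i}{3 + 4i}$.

Multiply numerator and denominator by conjugate (3 - 4i):
= (-6 + 4i)(3 - 4i) / (3^2 + 4^2)
= (-2 + 36i) / 25
= -2/25 + (36/25)i


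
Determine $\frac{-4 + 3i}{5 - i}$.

Multiply numerator and denominator by conjugate (5 + i):
= (-4 + 3i)(5 + i) / (5^2 + (-1)^2)
= (-23 + 11i) / 26
= -23/26 + (11/26)i


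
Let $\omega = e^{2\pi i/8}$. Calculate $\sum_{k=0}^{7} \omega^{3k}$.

Let ζ = ω^3 = e^(2πi·3/8). Since 8 ∤ 3, ζ ≠ 1.
Sum = Σ_{k=0}^{7} ζ^k = (ζ^8 - 1)/(ζ - 1) = (ω^{3·8} - 1)/(ζ - 1) = (1 - 1)/(ζ - 1) = 0


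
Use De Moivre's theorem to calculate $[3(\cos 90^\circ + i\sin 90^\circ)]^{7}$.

By De Moivre: z^n = r^n(cos(nθ) + i sin(nθ))
= 3^7(cos(7*90°) + i sin(7*90°))
= 2187(cos 270° + i sin 270°)
= -2187i


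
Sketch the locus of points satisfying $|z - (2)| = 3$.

|z - z0| = r describes a circle centered at z0 with radius r
Here z0 = 2 and r = 3
Locus: Circle centered at (2, 0) with radius 3


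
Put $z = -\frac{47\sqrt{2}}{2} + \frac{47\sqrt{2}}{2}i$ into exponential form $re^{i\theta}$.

r = |z| = sqrt((-47*sqrt(2)/2)^2 + (47*sqrt(2)/2)^2) = sqrt(2209/2 + 2209/2) = sqrt(2209) = 47
θ = arctan(b/a) = arctan(33.234/-33.234) (quadrant-adjusted) = 135° = 3π/4
z = 47e^(i*3π/4)


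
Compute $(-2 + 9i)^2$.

(a + bi)^2 = a^2 - b^2 + 2abi
= (-2)^2 - 9^2 + 2*(-2)*9i
= -77 - 36i


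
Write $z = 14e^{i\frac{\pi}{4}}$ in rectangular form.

a = r cos θ = 14 * sqrt(2)/2 = 7*sqrt(2)
b = r sin θ = 14 * sqrt(2)/2 = 7*sqrt(2)
z = 7*sqrt(2) + 7*sqrt(2)i


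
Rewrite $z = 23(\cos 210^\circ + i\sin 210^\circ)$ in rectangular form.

a = r cos θ = 23 * -sqrt(3)/2 = -23*sqrt(3)/2
b = r sin θ = 23 * -1/2 = -23/2
z = -23*sqrt(3)/2 - (23/2)i


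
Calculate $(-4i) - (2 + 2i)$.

(0 - 2) + (-4 - 2)i = -2 - 6i


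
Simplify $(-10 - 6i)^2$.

(a + bi)^2 = a^2 - b^2 + 2abi
= (-10)^2 - (-6)^2 + 2*(-10)*(-6)i
= 64 + 120i


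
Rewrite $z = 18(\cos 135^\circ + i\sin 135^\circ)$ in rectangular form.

a = r cos θ = 18 * -sqrt(2)/2 = -9*sqrt(2)
b = r sin θ = 18 * sqrt(2)/2 = 9*sqrt(2)
z = -9*sqrt(2) + 9*sqrt(2)i


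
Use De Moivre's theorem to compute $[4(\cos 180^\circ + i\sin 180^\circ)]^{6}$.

By De Moivre: z^n = r^n(cos(nθ) + i sin(nθ))
= 4^6(cos(6*180°) + i sin(6*180°))
= 4096(cos 0° + i sin 0°)
= 4096


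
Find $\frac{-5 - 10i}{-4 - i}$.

Multiply numerator and denominator by conjugate (-4 + i):
= (-5 - 10i)(-4 + i) / ((-4)^2 + (-1)^2)
= (30 + 35i) / 17
= 30/17 + (35/17)i


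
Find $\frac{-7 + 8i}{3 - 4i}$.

Multiply numerator and denominator by conjugate (3 + 4i):
= (-7 + 8i)(3 + 4i) / (3^2 + (-4)^2)
= (-53 - 4i) / 25
= -53/25 - (4/25)i


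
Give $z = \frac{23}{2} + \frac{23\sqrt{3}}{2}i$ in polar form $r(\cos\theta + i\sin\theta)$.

r = |z| = sqrt(a^2 + b^2) = sqrt((23/2)^2 + (23*sqrt(3)/2)^2) = sqrt(529/4 + 1587/4) = sqrt(529) = 23
θ = arctan(b/a) = arctan(19.9186/11.5) (quadrant-adjusted) = 60°
z = 23(cos 60° + i sin 60°)


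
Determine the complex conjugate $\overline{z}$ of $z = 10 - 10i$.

If z = a + bi, then conjugate(z) = a - bi
conjugate(10 - 10i) = 10 + 10i


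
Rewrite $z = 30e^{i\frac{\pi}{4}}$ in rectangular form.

a = r cos θ = 30 * sqrt(2)/2 = 15*sqrt(2)
b = r sin θ = 30 * sqrt(2)/2 = 15*sqrt(2)
z = 15*sqrt(2) + 15*sqrt(2)i


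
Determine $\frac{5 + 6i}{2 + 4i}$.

Multiply numerator and denominator by conjugate (2 - 4i):
= (5 + 6i)(2 - 4i) / (2^2 + 4^2)
= (34 - 8i) / 20
Divide through by 2: (17 - 4i) / 10
= 17/10 - (2/5)i


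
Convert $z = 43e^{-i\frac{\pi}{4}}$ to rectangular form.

a = r cos θ = 43 * sqrt(2)/2 = 43*sqrt(2)/2
b = r sin θ = 43 * -sqrt(2)/2 = -43*sqrt(2)/2
z = 43*sqrt(2)/2 - (43*sqrt(2)/2)i


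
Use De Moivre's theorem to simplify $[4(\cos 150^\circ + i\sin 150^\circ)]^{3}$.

By De Moivre: z^n = r^n(cos(nθ) + i sin(nθ))
= 4^3(cos(3*150°) + i sin(3*150°))
= 64(cos 90° + i sin 90°)
= 64i


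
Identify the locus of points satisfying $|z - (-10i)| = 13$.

|z - z0| = r describes a circle centered at z0 with radius r
Here z0 = -10i and r = 13
Locus: Circle centered at (0, -10) with radius 13


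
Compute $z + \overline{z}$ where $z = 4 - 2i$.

z + conjugate(z) = (a + bi) + (a - bi) = 2a
= 2 * 4 = 8


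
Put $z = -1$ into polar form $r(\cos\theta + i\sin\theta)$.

r = |z| = sqrt(a^2 + b^2) = sqrt((-1)^2 + (0)^2) = sqrt(1 + 0) = sqrt(1) = 1
b = 0 and a < 0, so z lies on the negative real axis: θ = 180°
z = 1(cos 180° + i sin 180°)


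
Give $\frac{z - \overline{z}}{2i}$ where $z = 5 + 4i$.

z - conjugate(z) = 2bi
(z - conjugate(z))/(2i) = 2bi/(2i) = b = 4


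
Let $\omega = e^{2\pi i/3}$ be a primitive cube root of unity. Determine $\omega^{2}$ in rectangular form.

ω^2 = e^(2πi·2/3) = e^(i·4π/3)
= cos(4π/3) + i sin(4π/3)
= -1/2 - (sqrt(3)/2)i


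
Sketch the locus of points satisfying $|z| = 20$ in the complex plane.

|z| = 20 means sqrt(x^2 + y^2) = 20
This is a circle of radius 20 centered at the origin


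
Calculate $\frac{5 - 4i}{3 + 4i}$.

Multiply numerator and denominator by conjugate (3 - 4i):
= (5 - 4i)(3 - 4i) / (3^2 + 4^2)
= (-1 - 32i) / 25
= -1/25 - (32/25)i


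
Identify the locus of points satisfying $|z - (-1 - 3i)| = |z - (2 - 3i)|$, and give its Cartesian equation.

|z - z1| = |z - z2| means z is equidistant from z1 and z2,
i.e. the perpendicular bisector of the segment from (-1, -3) to (2, -3) (midpoint (1/2, -3)).
With z = x + yi, square both sides:
(x - (-1))^2 + (y - (-3))^2 = (x - 2)^2 + (y - (-3))^2
The x^2 and y^2 terms cancel: 6x + 0y = 13 - 10 = 3
Simplify: x = 1/2
Locus: Perpendicular bisector of the segment from (-1, -3) to (2, -3): the line x = 1/2


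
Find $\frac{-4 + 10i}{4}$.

Divisor is real, so divide each part by 4:
= -1 + (5/2)i


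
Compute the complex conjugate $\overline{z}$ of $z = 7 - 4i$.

If z = a + bi, then conjugate(z) = a - bi
conjugate(7 - 4i) = 7 + 4i


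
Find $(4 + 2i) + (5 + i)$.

(4 + 5) + (2 + 1)i = 9 + 3i


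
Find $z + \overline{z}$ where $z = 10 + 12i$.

z + conjugate(z) = (a + bi) + (a - bi) = 2a
= 2 * 10 = 20


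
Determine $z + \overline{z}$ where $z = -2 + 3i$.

z + conjugate(z) = (a + bi) + (a - bi) = 2a
= 2 * (-2) = -4


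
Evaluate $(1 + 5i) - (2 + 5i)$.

(1 - 2) + (5 - 5)i = -1


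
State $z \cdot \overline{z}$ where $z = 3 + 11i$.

z * conjugate(z) = |z|^2 = a^2 + b^2
= 3^2 + 11^2 = 130


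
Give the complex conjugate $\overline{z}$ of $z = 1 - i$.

If z = a + bi, then conjugate(z) = a - bi
conjugate(1 - i) = 1 + i


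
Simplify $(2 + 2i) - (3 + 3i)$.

(2 - 3) + (2 - 3)i = -1 - i


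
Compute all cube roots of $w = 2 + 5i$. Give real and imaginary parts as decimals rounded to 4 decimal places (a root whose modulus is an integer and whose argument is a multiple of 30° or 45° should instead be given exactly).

|w| = sqrt(29) ≈ 5.385165, arg(w) ≈ 68.198591°
Root modulus = sqrt(29)^(1/3) ≈ 1.752803
Root arguments: θ_k = (arg(w) + 360°k)/3 for k = 0, 1, ..., 2
Compute each root as (root modulus)(cos θ_k + i sin θ_k) using full-precision intermediates, then round to 4 decimal places.
Roots: 1.6166 + 0.6773i, -1.3949 + 1.0614i, -0.2217 - 1.7387i


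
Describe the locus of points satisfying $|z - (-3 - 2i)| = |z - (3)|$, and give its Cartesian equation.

|z - z1| = |z - z2| means z is equidistant from z1 and z2,
i.e. the perpendicular bisector of the segment from (-3, -2) to (3, 0) (midpoint (0, -1)).
With z = x + yi, square both sides:
(x - (-3))^2 + (y - (-2))^2 = (x - 3)^2 + (y - 0)^2
The x^2 and y^2 terms cancel: 12x + 4y = 9 - 13 = -4
Simplify: 3x + y = -1
Locus: Perpendicular bisector of the segment from (-3, -2) to (3, 0): the line 3x + y = -1


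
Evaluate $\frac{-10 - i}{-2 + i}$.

Multiply numerator and denominator by conjugate (-2 - i):
= (-10 - i)(-2 - i) / ((-2)^2 + 1^2)
= (19 + 12i) / 5
= 19/5 + (12/5)i


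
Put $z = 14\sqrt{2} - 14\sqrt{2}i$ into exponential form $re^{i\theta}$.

r = |z| = sqrt((14*sqrt(2))^2 + (-14*sqrt(2))^2) = sqrt(392 + 392) = sqrt(784) = 28
θ = arctan(b/a) = arctan(-19.799/19.799) (quadrant-adjusted) = -45° = -π/4
z = 28e^(-i*π/4)


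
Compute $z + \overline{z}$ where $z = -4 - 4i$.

z + conjugate(z) = (a + bi) + (a - bi) = 2a
= 2 * (-4) = -8


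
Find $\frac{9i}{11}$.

Divisor is real, so divide each part by 11:
= 0 + (9/11)i


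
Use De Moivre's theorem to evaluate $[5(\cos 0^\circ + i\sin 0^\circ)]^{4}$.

By De Moivre: z^n = r^n(cos(nθ) + i sin(nθ))
= 5^4(cos(4*0°) + i sin(4*0°))
= 625(cos 0° + i sin 0°)
= 625


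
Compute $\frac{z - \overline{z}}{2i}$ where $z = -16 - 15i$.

z - conjugate(z) = 2bi
(z - conjugate(z))/(2i) = 2bi/(2i) = b = -15


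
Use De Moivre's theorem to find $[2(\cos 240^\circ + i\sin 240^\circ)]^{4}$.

By De Moivre: z^n = r^n(cos(nθ) + i sin(nθ))
= 2^4(cos(4*240°) + i sin(4*240°))
= 16(cos 240° + i sin 240°)
= -8 - 8*sqrt(3)i


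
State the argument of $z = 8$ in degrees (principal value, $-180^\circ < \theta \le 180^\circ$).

b = 0 and a > 0, so z lies on the positive real axis: θ = 0°


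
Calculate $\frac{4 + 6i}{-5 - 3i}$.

Multiply numerator and denominator by conjugate (-5 + 3i):
= (4 + 6i)(-5 + 3i) / ((-5)^2 + (-3)^2)
= (-38 - 18i) / 34
Divide through by 2: (-19 - 9i) / 17
= -19/17 - (9/17)i


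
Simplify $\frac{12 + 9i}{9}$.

Divisor is real, so divide each part by 9:
= 4/3 + i


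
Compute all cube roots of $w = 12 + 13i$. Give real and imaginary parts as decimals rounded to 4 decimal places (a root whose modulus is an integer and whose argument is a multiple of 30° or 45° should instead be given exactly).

|w| = sqrt(313) ≈ 17.691806, arg(w) ≈ 47.290610°
Root modulus = sqrt(313)^(1/3) ≈ 2.605698
Root arguments: θ_k = (arg(w) + 360°k)/3 for k = 0, 1, ..., 2
Compute each root as (root modulus)(cos θ_k + i sin θ_k) using full-precision intermediates, then round to 4 decimal places.
Roots: 2.5077 + 0.7079i, -1.8669 + 1.8178i, -0.6408 - 2.5257i


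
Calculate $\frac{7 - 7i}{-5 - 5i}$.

Multiply numerator and denominator by conjugate (-5 + 5i):
= (7 - 7i)(-5 + 5i) / ((-5)^2 + (-5)^2)
= (70i) / 50
Divide through by 10: (7i) / 5
= 0 + (7/5)i


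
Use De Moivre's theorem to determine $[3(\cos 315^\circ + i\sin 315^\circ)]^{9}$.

By De Moivre: z^n = r^n(cos(nθ) + i sin(nθ))
= 3^9(cos(9*315°) + i sin(9*315°))
= 19683(cos 315° + i sin 315°)
= 19683*sqrt(2)/2 - (19683*sqrt(2)/2)i


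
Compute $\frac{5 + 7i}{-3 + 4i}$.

Multiply numerator and denominator by conjugate (-3 - 4i):
= (5 + 7i)(-3 - 4i) / ((-3)^2 + 4^2)
= (13 - 41i) / 25
= 13/25 - (41/25)i


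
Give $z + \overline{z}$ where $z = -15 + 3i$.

z + conjugate(z) = (a + bi) + (a - bi) = 2a
= 2 * (-15) = -30


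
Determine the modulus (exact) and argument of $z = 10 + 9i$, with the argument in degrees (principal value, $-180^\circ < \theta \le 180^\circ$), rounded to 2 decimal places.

|z| = sqrt(10^2 + 9^2) = sqrt(181)
arg(z) = arctan(b/a) = arctan(9/10) (quadrant-adjusted) = 41.99°


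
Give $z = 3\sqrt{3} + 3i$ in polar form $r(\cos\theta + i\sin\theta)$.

r = |z| = sqrt(a^2 + b^2) = sqrt((3*sqrt(3))^2 + (3)^2) = sqrt(27 + 9) = sqrt(36) = 6
θ = arctan(b/a) = arctan(3/5.1962) (quadrant-adjusted) = 30°
z = 6(cos 30° + i sin 30°)


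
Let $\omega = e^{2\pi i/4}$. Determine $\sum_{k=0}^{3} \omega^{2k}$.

Let ζ = ω^2 = e^(2πi·2/4). Since 4 ∤ 2, ζ ≠ 1.
Sum = Σ_{k=0}^{3} ζ^k = (ζ^4 - 1)/(ζ - 1) = (ω^{2·4} - 1)/(ζ - 1) = (1 - 1)/(ζ - 1) = 0


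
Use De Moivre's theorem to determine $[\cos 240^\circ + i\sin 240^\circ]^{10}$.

By De Moivre: z^n = r^n(cos(nθ) + i sin(nθ))
= 1^10(cos(10*240°) + i sin(10*240°))
= 1(cos 240° + i sin 240°)
= -1/2 - (sqrt(3)/2)i


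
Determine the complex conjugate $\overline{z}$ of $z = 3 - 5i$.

If z = a + bi, then conjugate(z) = a - bi
conjugate(3 - 5i) = 3 + 5i


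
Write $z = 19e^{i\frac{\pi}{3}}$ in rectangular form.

a = r cos θ = 19 * 1/2 = 19/2
b = r sin θ = 19 * sqrt(3)/2 = 19*sqrt(3)/2
z = 19/2 + (19*sqrt(3)/2)i


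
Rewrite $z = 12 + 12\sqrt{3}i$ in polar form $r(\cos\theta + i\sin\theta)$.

r = |z| = sqrt(a^2 + b^2) = sqrt((12)^2 + (12*sqrt(3))^2) = sqrt(144 + 432) = sqrt(576) = 24
θ = arctan(b/a) = arctan(20.7846/12) (quadrant-adjusted) = 60°
z = 24(cos 60° + i sin 60°)


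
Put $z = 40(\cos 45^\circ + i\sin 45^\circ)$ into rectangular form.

a = r cos θ = 40 * sqrt(2)/2 = 20*sqrt(2)
b = r sin θ = 40 * sqrt(2)/2 = 20*sqrt(2)
z = 20*sqrt(2) + 20*sqrt(2)i


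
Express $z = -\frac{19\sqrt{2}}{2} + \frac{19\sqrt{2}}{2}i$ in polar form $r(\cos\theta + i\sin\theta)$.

r = |z| = sqrt(a^2 + b^2) = sqrt((-19*sqrt(2)/2)^2 + (19*sqrt(2)/2)^2) = sqrt(361/2 + 361/2) = sqrt(361) = 19
θ = arctan(b/a) = arctan(13.435/-13.435) (quadrant-adjusted) = 135°
z = 19(cos 135° + i sin 135°)


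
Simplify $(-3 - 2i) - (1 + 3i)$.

(-3 - 1) + (-2 - 3)i = -4 - 5i


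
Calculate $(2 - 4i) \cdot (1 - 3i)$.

(a1*a2 - b1*b2) + (a1*b2 + b1*a2)i
= (2 - 12) + (-6 + (-4))i
= -10 - 10i


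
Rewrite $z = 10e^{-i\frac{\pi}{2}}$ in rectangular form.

a = r cos θ = 10 * 0 = 0
b = r sin θ = 10 * -1 = -10
z = -10i


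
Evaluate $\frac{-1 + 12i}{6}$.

Divisor is real, so divide each part by 6:
= -1/6 + 2i


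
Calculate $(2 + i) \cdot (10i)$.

(a1*a2 - b1*b2) + (a1*b2 + b1*a2)i
= (0 - 10) + (20 + 0)i
= -10 + 20i


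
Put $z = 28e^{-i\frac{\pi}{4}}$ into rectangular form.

a = r cos θ = 28 * sqrt(2)/2 = 14*sqrt(2)
b = r sin θ = 28 * -sqrt(2)/2 = -14*sqrt(2)
z = 14*sqrt(2) - 14*sqrt(2)i


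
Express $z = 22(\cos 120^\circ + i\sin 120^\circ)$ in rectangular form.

a = r cos θ = 22 * -1/2 = -11
b = r sin θ = 22 * sqrt(3)/2 = 11*sqrt(3)
z = -11 + 11*sqrt(3)i


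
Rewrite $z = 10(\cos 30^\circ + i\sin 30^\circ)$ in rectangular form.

a = r cos θ = 10 * sqrt(3)/2 = 5*sqrt(3)
b = r sin θ = 10 * 1/2 = 5
z = 5*sqrt(3) + 5i


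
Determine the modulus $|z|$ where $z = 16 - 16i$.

|z| = sqrt(a^2 + b^2) = sqrt(16^2 + (-16)^2) = sqrt(512) = sqrt(512)


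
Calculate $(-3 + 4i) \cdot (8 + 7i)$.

(a1*a2 - b1*b2) + (a1*b2 + b1*a2)i
= (-24 - 28) + (-21 + 32)i
= -52 + 11i


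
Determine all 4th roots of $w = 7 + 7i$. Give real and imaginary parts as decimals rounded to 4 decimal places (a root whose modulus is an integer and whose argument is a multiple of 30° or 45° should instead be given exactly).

|w| = sqrt(98) ≈ 9.899495, arg(w) = 45°
Root modulus = sqrt(98)^(1/4) ≈ 1.773794
Root arguments: θ_k = (45° + 360°k)/4 for k = 0, 1, ..., 3
Compute each root as (root modulus)(cos θ_k + i sin θ_k) using full-precision intermediates, then round to 4 decimal places.
Roots: 1.7397 + 0.3461i, -0.3461 + 1.7397i, -1.7397 - 0.3461i, 0.3461 - 1.7397i


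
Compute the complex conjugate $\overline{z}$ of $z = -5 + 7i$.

If z = a + bi, then conjugate(z) = a - bi
conjugate(-5 + 7i) = -5 - 7i


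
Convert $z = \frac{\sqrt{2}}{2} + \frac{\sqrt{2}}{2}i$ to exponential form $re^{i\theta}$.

r = |z| = sqrt((sqrt(2)/2)^2 + (sqrt(2)/2)^2) = sqrt(1/2 + 1/2) = sqrt(1) = 1
θ = arctan(b/a) = arctan(0.7071/0.7071) (quadrant-adjusted) = 45° = π/4
z = 1e^(i*π/4)


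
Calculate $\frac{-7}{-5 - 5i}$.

Multiply numerator and denominator by conjugate (-5 + 5i):
= (-7)(-5 + 5i) / ((-5)^2 + (-5)^2)
= (35 - 35i) / 50
Divide through by 5: (7 - 7i) / 10
= 7/10 - (7/10)i


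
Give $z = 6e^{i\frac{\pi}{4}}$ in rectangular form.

a = r cos θ = 6 * sqrt(2)/2 = 3*sqrt(2)
b = r sin θ = 6 * sqrt(2)/2 = 3*sqrt(2)
z = 3*sqrt(2) + 3*sqrt(2)i


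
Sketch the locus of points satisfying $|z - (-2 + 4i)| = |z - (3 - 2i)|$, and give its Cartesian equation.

|z - z1| = |z - z2| means z is equidistant from z1 and z2,
i.e. the perpendicular bisector of the segment from (-2, 4) to (3, -2) (midpoint (1/2, 1)).
With z = x + yi, square both sides:
(x - (-2))^2 + (y - 4)^2 = (x - 3)^2 + (y - (-2))^2
The x^2 and y^2 terms cancel: 10x + (-12)y = 13 - 20 = -7
Simplify: 10x - 12y = -7
Locus: Perpendicular bisector of the segment from (-2, 4) to (3, -2): the line 10x - 12y = -7


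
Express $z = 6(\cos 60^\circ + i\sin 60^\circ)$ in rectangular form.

a = r cos θ = 6 * 1/2 = 3
b = r sin θ = 6 * sqrt(3)/2 = 3*sqrt(3)
z = 3 + 3*sqrt(3)i


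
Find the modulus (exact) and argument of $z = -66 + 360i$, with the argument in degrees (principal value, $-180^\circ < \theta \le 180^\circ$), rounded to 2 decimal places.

|z| = sqrt((-66)^2 + 360^2) = 366
arg(z) = arctan(b/a) = arctan(360/-66) (quadrant-adjusted) = 100.39°


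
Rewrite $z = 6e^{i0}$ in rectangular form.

a = r cos θ = 6 * 1 = 6
b = r sin θ = 6 * 0 = 0
z = 6


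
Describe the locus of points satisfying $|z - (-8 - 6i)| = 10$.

|z - z0| = r describes a circle centered at z0 with radius r
Here z0 = -8 - 6i and r = 10
Locus: Circle centered at (-8, -6) with radius 10


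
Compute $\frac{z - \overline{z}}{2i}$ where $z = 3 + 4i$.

z - conjugate(z) = 2bi
(z - conjugate(z))/(2i) = 2bi/(2i) = b = 4


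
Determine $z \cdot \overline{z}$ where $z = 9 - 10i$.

z * conjugate(z) = |z|^2 = a^2 + b^2
= 9^2 + (-10)^2 = 181


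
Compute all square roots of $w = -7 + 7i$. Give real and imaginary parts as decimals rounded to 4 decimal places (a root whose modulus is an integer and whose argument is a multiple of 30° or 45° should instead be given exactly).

|w| = sqrt(98) ≈ 9.899495, arg(w) = 135°
Root modulus = sqrt(98)^(1/2) ≈ 3.146346
Root arguments: θ_k = (135° + 360°k)/2 for k = 0, 1, ..., 1
Compute each root as (root modulus)(cos θ_k + i sin θ_k) using full-precision intermediates, then round to 4 decimal places.
Roots: 1.2041 + 2.9068i, -1.2041 - 2.9068i


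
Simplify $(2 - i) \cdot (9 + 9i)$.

(a1*a2 - b1*b2) + (a1*b2 + b1*a2)i
= (18 - (-9)) + (18 + (-9))i
= 27 + 9i


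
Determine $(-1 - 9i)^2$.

(a + bi)^2 = a^2 - b^2 + 2abi
= (-1)^2 - (-9)^2 + 2*(-1)*(-9)i
= -80 + 18i


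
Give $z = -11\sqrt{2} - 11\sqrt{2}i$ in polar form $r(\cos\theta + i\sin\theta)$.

r = |z| = sqrt(a^2 + b^2) = sqrt((-11*sqrt(2))^2 + (-11*sqrt(2))^2) = sqrt(242 + 242) = sqrt(484) = 22
θ = arctan(b/a) = arctan(-15.5563/-15.5563) (quadrant-adjusted) = 225°
z = 22(cos 225° + i sin 225°)


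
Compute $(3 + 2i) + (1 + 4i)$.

(3 + 1) + (2 + 4)i = 4 + 6i


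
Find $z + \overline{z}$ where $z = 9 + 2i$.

z + conjugate(z) = (a + bi) + (a - bi) = 2a
= 2 * 9 = 18


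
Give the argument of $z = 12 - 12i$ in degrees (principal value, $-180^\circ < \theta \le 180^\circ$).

θ = arctan(b/a) = arctan(-12/12) (quadrant-adjusted) = -45°


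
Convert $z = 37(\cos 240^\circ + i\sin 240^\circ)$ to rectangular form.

a = r cos θ = 37 * -1/2 = -37/2
b = r sin θ = 37 * -sqrt(3)/2 = -37*sqrt(3)/2
z = -37/2 - (37*sqrt(3)/2)i


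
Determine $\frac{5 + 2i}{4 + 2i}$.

Multiply numerator and denominator by conjugate (4 - 2i):
= (5 + 2i)(4 - 2i) / (4^2 + 2^2)
= (24 - 2i) / 20
Divide through by 2: (12 - i) / 10
= 6/5 - (1/10)i


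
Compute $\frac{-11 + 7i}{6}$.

Divisor is real, so divide each part by 6:
= -11/6 + (7/6)i


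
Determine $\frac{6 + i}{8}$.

Divisor is real, so divide each part by 8:
= 3/4 + (1/8)i


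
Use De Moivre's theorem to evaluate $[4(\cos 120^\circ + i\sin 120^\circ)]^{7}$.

By De Moivre: z^n = r^n(cos(nθ) + i sin(nθ))
= 4^7(cos(7*120°) + i sin(7*120°))
= 16384(cos 120° + i sin 120°)
= -8192 + 8192*sqrt(3)i


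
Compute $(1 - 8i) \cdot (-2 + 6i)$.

(a1*a2 - b1*b2) + (a1*b2 + b1*a2)i
= (-2 - (-48)) + (6 + 16)i
= 46 + 22i


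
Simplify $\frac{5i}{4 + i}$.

Multiply numerator and denominator by conjugate (4 - i):
= (5i)(4 - i) / (4^2 + 1^2)
= (5 + 20i) / 17
= 5/17 + (20/17)i


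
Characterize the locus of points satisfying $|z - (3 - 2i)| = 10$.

|z - z0| = r describes a circle centered at z0 with radius r
Here z0 = 3 - 2i and r = 10
Locus: Circle centered at (3, -2) with radius 10


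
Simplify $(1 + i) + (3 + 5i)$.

(1 + 3) + (1 + 5)i = 4 + 6i


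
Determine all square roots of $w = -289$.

|w| = 289, arg(w) = 180°
Root modulus = 289^(1/2) = 17
Root arguments: θ_k = (180° + 360°k)/2 for k = 0, 1, ..., 1
Roots: 17i, -17i


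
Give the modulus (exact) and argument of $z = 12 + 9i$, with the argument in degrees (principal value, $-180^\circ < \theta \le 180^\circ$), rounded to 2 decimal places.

|z| = sqrt(12^2 + 9^2) = 15
arg(z) = arctan(b/a) = arctan(9/12) (quadrant-adjusted) = 36.87°


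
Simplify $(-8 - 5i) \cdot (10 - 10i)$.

(a1*a2 - b1*b2) + (a1*b2 + b1*a2)i
= (-80 - 50) + (80 + (-50))i
= -130 + 30i


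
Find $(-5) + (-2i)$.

(-5 + 0) + (0 + (-2))i = -5 - 2i


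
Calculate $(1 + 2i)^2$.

(a + bi)^2 = a^2 - b^2 + 2abi
= 1^2 - 2^2 + 2*1*2i
= -3 + 4i


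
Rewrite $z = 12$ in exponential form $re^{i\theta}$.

r = |z| = sqrt((12)^2 + (0)^2) = sqrt(144 + 0) = sqrt(144) = 12
b = 0 and a > 0, so z lies on the positive real axis: θ = 0
z = 12e^(i*0) = 12


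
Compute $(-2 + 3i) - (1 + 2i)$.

(-2 - 1) + (3 - 2)i = -3 + i


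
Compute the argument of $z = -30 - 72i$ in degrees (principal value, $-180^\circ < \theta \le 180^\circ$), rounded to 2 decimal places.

θ = arctan(b/a) = arctan(-72/-30) (quadrant-adjusted) = -112.62°


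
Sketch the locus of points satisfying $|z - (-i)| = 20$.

|z - z0| = r describes a circle centered at z0 with radius r
Here z0 = -i and r = 20
Locus: Circle centered at (0, -1) with radius 20


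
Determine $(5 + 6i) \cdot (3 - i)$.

(a1*a2 - b1*b2) + (a1*b2 + b1*a2)i
= (15 - (-6)) + (-5 + 18)i
= 21 + 13i


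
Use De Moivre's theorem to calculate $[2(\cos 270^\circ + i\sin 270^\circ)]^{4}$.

By De Moivre: z^n = r^n(cos(nθ) + i sin(nθ))
= 2^4(cos(4*270°) + i sin(4*270°))
= 16(cos 0° + i sin 0°)
= 16


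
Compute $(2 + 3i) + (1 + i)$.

(2 + 1) + (3 + 1)i = 3 + 4i


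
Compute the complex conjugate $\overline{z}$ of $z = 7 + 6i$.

If z = a + bi, then conjugate(z) = a - bi
conjugate(7 + 6i) = 7 - 6i


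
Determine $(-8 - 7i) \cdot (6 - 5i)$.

(a1*a2 - b1*b2) + (a1*b2 + b1*a2)i
= (-48 - 35) + (40 + (-42))i
= -83 - 2i


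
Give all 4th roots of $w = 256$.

|w| = 256, arg(w) = 0°
Root modulus = 256^(1/4) = 4
Root arguments: θ_k = (0° + 360°k)/4 for k = 0, 1, ..., 3
Roots: 4, 4i, -4, -4i


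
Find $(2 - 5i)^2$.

(a + bi)^2 = a^2 - b^2 + 2abi
= 2^2 - (-5)^2 + 2*2*(-5)i
= -21 - 20i


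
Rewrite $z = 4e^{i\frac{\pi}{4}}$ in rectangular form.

a = r cos θ = 4 * sqrt(2)/2 = 2*sqrt(2)
b = r sin θ = 4 * sqrt(2)/2 = 2*sqrt(2)
z = 2*sqrt(2) + 2*sqrt(2)i


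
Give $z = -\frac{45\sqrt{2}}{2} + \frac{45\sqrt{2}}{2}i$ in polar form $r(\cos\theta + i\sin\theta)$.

r = |z| = sqrt(a^2 + b^2) = sqrt((-45*sqrt(2)/2)^2 + (45*sqrt(2)/2)^2) = sqrt(2025/2 + 2025/2) = sqrt(2025) = 45
θ = arctan(b/a) = arctan(31.8198/-31.8198) (quadrant-adjusted) = 135°
z = 45(cos 135° + i sin 135°)


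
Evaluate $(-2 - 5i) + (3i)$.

(-2 + 0) + (-5 + 3)i = -2 - 2i


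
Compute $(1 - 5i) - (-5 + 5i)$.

(1 - (-5)) + (-5 - 5)i = 6 - 10i


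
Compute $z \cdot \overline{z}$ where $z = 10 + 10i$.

z * conjugate(z) = |z|^2 = a^2 + b^2
= 10^2 + 10^2 = 200


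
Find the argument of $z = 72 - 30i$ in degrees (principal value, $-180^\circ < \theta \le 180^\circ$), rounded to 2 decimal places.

θ = arctan(b/a) = arctan(-30/72) (quadrant-adjusted) = -22.62°


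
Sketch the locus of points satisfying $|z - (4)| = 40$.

|z - z0| = r describes a circle centered at z0 with radius r
Here z0 = 4 and r = 40
Locus: Circle centered at (4, 0) with radius 40


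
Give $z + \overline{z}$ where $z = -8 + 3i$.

z + conjugate(z) = (a + bi) + (a - bi) = 2a
= 2 * (-8) = -16


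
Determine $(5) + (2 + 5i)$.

(5 + 2) + (0 + 5)i = 7 + 5i


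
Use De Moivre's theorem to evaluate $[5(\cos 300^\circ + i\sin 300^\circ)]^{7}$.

By De Moivre: z^n = r^n(cos(nθ) + i sin(nθ))
= 5^7(cos(7*300°) + i sin(7*300°))
= 78125(cos 300° + i sin 300°)
= 78125/2 - (78125*sqrt(3)/2)i


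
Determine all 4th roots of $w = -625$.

|w| = 625, arg(w) = 180°
Root modulus = 625^(1/4) = 5
Root arguments: θ_k = (180° + 360°k)/4 for k = 0, 1, ..., 3
Roots: 5*sqrt(2)/2 + (5*sqrt(2)/2)i, -5*sqrt(2)/2 + (5*sqrt(2)/2)i, -5*sqrt(2)/2 - (5*sqrt(2)/2)i, 5*sqrt(2)/2 - (5*sqrt(2)/2)i


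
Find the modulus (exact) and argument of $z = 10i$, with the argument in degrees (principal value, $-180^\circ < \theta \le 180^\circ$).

|z| = sqrt(0^2 + 10^2) = 10
a = 0 and b > 0, so z lies on the positive imaginary axis: arg(z) = 90°


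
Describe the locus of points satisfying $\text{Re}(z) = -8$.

Re(z) = x where z = x + yi; the equation x = -8 is satisfied by all points with that x-coordinate
Locus: Vertical line x = -8


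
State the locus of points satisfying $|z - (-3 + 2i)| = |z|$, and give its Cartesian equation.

|z - z1| = |z - z2| means z is equidistant from z1 and z2,
i.e. the perpendicular bisector of the segment from (-3, 2) to (0, 0) (midpoint (-3/2, 1)).
With z = x + yi, square both sides:
(x - (-3))^2 + (y - 2)^2 = (x - 0)^2 + (y - 0)^2
The x^2 and y^2 terms cancel: 6x + (-4)y = 0 - 13 = -13
Simplify: 6x - 4y = -13
Locus: Perpendicular bisector of the segment from (-3, 2) to (0, 0): the line 6x - 4y = -13


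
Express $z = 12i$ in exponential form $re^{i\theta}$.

r = |z| = sqrt((0)^2 + (12)^2) = sqrt(0 + 144) = sqrt(144) = 12
a = 0 and b > 0, so z lies on the positive imaginary axis: θ = 90° = π/2
z = 12e^(i*π/2)


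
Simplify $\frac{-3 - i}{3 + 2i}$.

Multiply numerator and denominator by conjugate (3 - 2i):
= (-3 - i)(3 - 2i) / (3^2 + 2^2)
= (-11 + 3i) / 13
= -11/13 + (3/13)i


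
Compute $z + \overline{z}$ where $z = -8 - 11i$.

z + conjugate(z) = (a + bi) + (a - bi) = 2a
= 2 * (-8) = -16


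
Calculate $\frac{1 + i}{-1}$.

Divisor is real, so divide each part by -1:
= -1 - i


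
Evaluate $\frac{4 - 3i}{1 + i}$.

Multiply numerator and denominator by conjugate (1 - i):
= (4 - 3i)(1 - i) / (1^2 + 1^2)
= (1 - 7i) / 2
= 1/2 - (7/2)i


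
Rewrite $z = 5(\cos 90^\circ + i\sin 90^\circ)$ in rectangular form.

a = r cos θ = 5 * 0 = 0
b = r sin θ = 5 * 1 = 5
z = 5i


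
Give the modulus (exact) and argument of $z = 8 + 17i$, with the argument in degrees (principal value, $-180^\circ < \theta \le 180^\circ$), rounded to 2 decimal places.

|z| = sqrt(8^2 + 17^2) = sqrt(353)
arg(z) = arctan(b/a) = arctan(17/8) (quadrant-adjusted) = 64.80°


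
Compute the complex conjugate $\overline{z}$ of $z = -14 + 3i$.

If z = a + bi, then conjugate(z) = a - bi
conjugate(-14 + 3i) = -14 - 3i


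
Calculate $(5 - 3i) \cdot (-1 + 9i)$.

(a1*a2 - b1*b2) + (a1*b2 + b1*a2)i
= (-5 - (-27)) + (45 + 3)i
= 22 + 48i


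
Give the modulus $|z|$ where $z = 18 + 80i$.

|z| = sqrt(a^2 + b^2) = sqrt(18^2 + 80^2) = sqrt(6724) = 82


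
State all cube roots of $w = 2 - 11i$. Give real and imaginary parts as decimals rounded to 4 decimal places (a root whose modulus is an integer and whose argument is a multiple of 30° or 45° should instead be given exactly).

|w| = sqrt(125) ≈ 11.180340, arg(w) ≈ 280.304846°
Root modulus = sqrt(125)^(1/3) ≈ 2.236068
Root arguments: θ_k = (arg(w) + 360°k)/3 for k = 0, 1, ..., 2
Compute each root as (root modulus)(cos θ_k + i sin θ_k) using full-precision intermediates, then round to 4 decimal places.
Roots: -0.1340 + 2.2321i, -1.8660 - 1.2321i, 2.0000 - 1.0000i


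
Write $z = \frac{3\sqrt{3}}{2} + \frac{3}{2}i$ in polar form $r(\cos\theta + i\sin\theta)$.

r = |z| = sqrt(a^2 + b^2) = sqrt((3*sqrt(3)/2)^2 + (3/2)^2) = sqrt(27/4 + 9/4) = sqrt(9) = 3
θ = arctan(b/a) = arctan(1.5/2.5981) (quadrant-adjusted) = 30°
z = 3(cos 30° + i sin 30°)


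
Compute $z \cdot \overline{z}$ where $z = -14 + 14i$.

z * conjugate(z) = |z|^2 = a^2 + b^2
= (-14)^2 + 14^2 = 392


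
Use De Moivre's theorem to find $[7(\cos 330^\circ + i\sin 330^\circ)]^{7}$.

By De Moivre: z^n = r^n(cos(nθ) + i sin(nθ))
= 7^7(cos(7*330°) + i sin(7*330°))
= 823543(cos 150° + i sin 150°)
= -823543*sqrt(3)/2 + (823543/2)i


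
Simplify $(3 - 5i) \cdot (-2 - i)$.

(a1*a2 - b1*b2) + (a1*b2 + b1*a2)i
= (-6 - 5) + (-3 + 10)i
= -11 + 7i


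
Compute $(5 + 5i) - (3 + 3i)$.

(5 - 3) + (5 - 3)i = 2 + 2i
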